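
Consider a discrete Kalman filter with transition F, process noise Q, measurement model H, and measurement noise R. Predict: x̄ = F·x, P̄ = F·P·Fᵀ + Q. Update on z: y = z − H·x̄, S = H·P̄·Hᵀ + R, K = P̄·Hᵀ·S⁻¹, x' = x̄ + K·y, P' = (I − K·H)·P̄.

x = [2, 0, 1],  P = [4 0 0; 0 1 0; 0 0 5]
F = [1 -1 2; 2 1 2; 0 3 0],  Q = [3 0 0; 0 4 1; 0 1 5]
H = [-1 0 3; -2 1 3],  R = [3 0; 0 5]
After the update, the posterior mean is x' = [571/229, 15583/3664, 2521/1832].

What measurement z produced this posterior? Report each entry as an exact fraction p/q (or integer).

z = [2, 3]

x̄ = F·x = [4, 6, 0]
P̄ = F·P·Fᵀ + Q = [28 27 -3; 27 41 4; -3 4 14]
S = H·P̄·Hᵀ + R = [175 194; 194 236]
K = P̄·Hᵀ·S⁻¹ = [-85/229 33/229; -1673/1832 2735/3664; 133/916 185/1832]
x' − x̄ = [-345/229, -6401/3664, 2521/1832] = K·y
y = (KᵀK)⁻¹·Kᵀ·(x' − x̄) = [6, 5]
z = y + H·x̄ = [6, 5] + [-4, -2] = [2, 3]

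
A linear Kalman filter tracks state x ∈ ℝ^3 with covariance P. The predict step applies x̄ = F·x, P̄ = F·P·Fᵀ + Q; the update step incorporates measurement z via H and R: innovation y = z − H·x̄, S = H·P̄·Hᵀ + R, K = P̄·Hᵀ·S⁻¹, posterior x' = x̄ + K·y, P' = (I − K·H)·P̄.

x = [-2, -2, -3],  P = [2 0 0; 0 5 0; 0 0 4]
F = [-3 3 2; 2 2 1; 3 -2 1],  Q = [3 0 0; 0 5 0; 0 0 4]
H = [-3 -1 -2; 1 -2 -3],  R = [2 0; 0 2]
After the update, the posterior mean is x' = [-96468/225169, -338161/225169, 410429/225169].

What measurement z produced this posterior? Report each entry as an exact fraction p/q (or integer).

z = [-1, -3]

x̄ = F·x = [-6, -11, -5]
P̄ = F·P·Fᵀ + Q = [82 26 -40; 26 37 -4; -40 -4 46]
S = H·P̄·Hᵀ + R = [621 -74; -74 734]
K = P̄·Hᵀ·S⁻¹ = [-64914/225169 39471/225169; -40601/225169 -15137/225169; 5454/225169 -51601/225169]
x' − x̄ = [1254546/225169, 2138698/225169, 1536274/225169] = K·y
y = (KᵀK)⁻¹·Kᵀ·(x' − x̄) = [-40, -34]
z = y + H·x̄ = [-40, -34] + [39, 31] = [-1, -3]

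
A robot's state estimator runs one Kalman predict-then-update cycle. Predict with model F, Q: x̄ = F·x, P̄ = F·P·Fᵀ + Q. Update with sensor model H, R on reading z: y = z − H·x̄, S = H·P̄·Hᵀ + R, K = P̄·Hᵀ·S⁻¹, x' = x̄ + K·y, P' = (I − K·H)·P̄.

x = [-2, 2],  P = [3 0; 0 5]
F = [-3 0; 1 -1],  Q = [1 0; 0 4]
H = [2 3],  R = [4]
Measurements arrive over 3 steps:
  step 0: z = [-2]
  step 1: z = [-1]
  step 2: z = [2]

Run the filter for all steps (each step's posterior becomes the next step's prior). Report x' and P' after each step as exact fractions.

step 0: x̄ = F·x = [6, -4]
step 0: P̄ = F·P·Fᵀ + Q = [28 -9; -9 12]
step 0: y = z − H·x̄ = [-2]
step 0: S = H·P̄·Hᵀ + R = [116]
step 0: K = P̄·Hᵀ·S⁻¹ = [1/4; 9/58]
step 0: x' = x̄ + K·y = [11/2, -125/29]
step 0: P' = (I − K·H)·P̄ = [83/4 -27/2; -27/2 267/29]
step 1: x̄ = F·x = [-33/2, 569/58]
step 1: P̄ = F·P·Fᵀ + Q = [751/4 -411/4; -411/4 7071/116]
step 1: y = z − H·x̄ = [149/58]
step 1: S = H·P̄·Hᵀ + R = [8191/116]
step 1: K = P̄·Hᵀ·S⁻¹ = [7801/8191; -2625/8191]
step 1: x' = x̄ + K·y = [-115111/8191, 73613/8191]
step 1: P' = (I − K·H)·P̄ = [1013243/8191 -665094/8191; -665094/8191 439896/8191]
step 2: x̄ = F·x = [345333/8191, -188724/8191]
step 2: P̄ = F·P·Fᵀ + Q = [9127378/8191 -5035011/8191; -5035011/8191 2816091/8191]
step 2: y = z − H·x̄ = [-108112/8191]
step 2: S = H·P̄·Hᵀ + R = [1466963/8191]
step 2: K = P̄·Hᵀ·S⁻¹ = [3149723/1466963; -1621749/1466963]
step 2: x' = x̄ + K·y = [20274433/1466963, -12394164/1466963]
step 2: P' = (I − K·H)·P̄ = [423485635/1466963 -278124126/1466963; -278124126/1466963 183253752/1466963]

step 0: x' = [11/2, -125/29], P' = [83/4 -27/2; -27/2 267/29]
step 1: x' = [-115111/8191, 73613/8191], P' = [1013243/8191 -665094/8191; -665094/8191 439896/8191]
step 2: x' = [20274433/1466963, -12394164/1466963], P' = [423485635/1466963 -278124126/1466963; -278124126/1466963 183253752/1466963]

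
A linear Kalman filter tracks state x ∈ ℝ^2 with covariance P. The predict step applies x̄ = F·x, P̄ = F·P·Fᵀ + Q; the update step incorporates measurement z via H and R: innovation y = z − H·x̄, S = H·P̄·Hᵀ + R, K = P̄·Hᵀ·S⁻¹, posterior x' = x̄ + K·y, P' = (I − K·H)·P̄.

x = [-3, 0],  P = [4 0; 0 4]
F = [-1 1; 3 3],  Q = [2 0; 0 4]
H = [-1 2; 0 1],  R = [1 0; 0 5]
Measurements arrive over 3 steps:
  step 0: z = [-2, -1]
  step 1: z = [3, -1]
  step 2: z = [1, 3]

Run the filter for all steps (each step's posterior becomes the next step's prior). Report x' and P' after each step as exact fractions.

step 0: x' = [4003/2411, -571/2411], P' = [16010/2411 7600/2411; 7600/2411 4180/2411]
step 1: x' = [-15409796/8475217, 4450128/8475217], P' = [17123488/8475217 7953230/8475217; 7953230/8475217 5706110/8475217]
step 2: x' = [20139905830/9818915387, 15370124076/9818915387], P' = [19840374872/9818915387 9219695050/9818915387; 9219695050/9818915387 6608104810/9818915387]

step 0: x̄ = F·x = [3, -9]
step 0: P̄ = F·P·Fᵀ + Q = [10 0; 0 76]
step 0: y = z − H·x̄ = [19, 8]
step 0: S = H·P̄·Hᵀ + R = [315 152; 152 81]
step 0: K = P̄·Hᵀ·S⁻¹ = [-810/2411 1520/2411; 760/2411 836/2411]
step 0: x' = x̄ + K·y = [4003/2411, -571/2411]
step 0: P' = (I − K·H)·P̄ = [16010/2411 7600/2411; 7600/2411 4180/2411]
step 1: x̄ = F·x = [-4574/2411, 10296/2411]
step 1: P̄ = F·P·Fᵀ + Q = [9812/2411 -35490/2411; -35490/2411 328154/2411]
step 1: y = z − H·x̄ = [-17933/2411, -12707/2411]
step 1: S = H·P̄·Hᵀ + R = [1466799/2411 691798/2411; 691798/2411 340209/2411]
step 1: K = P̄·Hᵀ·S⁻¹ = [-1217028/8475217 1590646/8475217; 3458990/8475217 1141222/8475217]
step 1: x' = x̄ + K·y = [-15409796/8475217, 4450128/8475217]
step 1: P' = (I − K·H)·P̄ = [17123488/8475217 7953230/8475217; 7953230/8475217 5706110/8475217]
step 2: x̄ = F·x = [19859924/8475217, -32879004/8475217]
step 2: P̄ = F·P·Fᵀ + Q = [23873572/8475217 -34252134/8475217; -34252134/8475217 382525390/8475217]
step 2: y = z − H·x̄ = [94093149/8475217, 58304655/8475217]
step 2: S = H·P̄·Hᵀ + R = [1699458885/8475217 799302914/8475217; 799302914/8475217 424901475/8475217]
step 2: K = P̄·Hᵀ·S⁻¹ = [-1400984772/9818915387 1843939010/9818915387; 3996514570/9818915387 1321620962/9818915387]
step 2: x' = x̄ + K·y = [20139905830/9818915387, 15370124076/9818915387]
step 2: P' = (I − K·H)·P̄ = [19840374872/9818915387 9219695050/9818915387; 9219695050/9818915387 6608104810/9818915387]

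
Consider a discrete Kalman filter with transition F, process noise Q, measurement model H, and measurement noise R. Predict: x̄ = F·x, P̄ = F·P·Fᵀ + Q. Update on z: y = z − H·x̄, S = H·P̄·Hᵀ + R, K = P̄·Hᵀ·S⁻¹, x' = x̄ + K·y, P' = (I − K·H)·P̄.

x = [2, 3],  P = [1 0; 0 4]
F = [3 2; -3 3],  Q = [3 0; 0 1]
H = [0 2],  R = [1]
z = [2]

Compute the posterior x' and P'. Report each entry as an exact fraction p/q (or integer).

x̄ = F·x = [12, 3]
P̄ = F·P·Fᵀ + Q = [28 15; 15 46]
y = z − H·x̄ = [-4]
S = H·P̄·Hᵀ + R = [185]
K = P̄·Hᵀ·S⁻¹ = [6/37; 92/185]
x' = x̄ + K·y = [420/37, 187/185]
P' = (I − K·H)·P̄ = [856/37 3/37; 3/37 46/185]

x' = [420/37, 187/185]
P' = [856/37 3/37; 3/37 46/185]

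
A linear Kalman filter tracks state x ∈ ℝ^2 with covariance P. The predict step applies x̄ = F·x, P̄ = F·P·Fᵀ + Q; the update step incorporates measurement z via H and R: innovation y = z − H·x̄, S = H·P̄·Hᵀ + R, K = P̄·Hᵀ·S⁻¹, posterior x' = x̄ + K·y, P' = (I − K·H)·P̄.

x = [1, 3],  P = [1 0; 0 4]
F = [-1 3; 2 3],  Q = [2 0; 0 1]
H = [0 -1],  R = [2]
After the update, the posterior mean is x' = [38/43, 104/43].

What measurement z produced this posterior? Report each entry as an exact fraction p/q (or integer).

z = [-2]

x̄ = F·x = [8, 11]
P̄ = F·P·Fᵀ + Q = [39 34; 34 41]
S = H·P̄·Hᵀ + R = [43]
K = P̄·Hᵀ·S⁻¹ = [-34/43; -41/43]
x' − x̄ = [-306/43, -369/43] = K·y
y = (KᵀK)⁻¹·Kᵀ·(x' − x̄) = [9]
z = y + H·x̄ = [9] + [-11] = [-2]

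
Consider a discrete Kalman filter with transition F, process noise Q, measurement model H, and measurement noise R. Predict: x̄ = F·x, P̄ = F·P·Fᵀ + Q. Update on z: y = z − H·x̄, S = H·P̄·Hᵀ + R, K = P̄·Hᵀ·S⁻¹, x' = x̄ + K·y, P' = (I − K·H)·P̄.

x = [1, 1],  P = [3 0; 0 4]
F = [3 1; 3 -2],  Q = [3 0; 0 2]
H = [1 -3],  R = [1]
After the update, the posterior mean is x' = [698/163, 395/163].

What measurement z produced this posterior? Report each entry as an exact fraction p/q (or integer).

z = [-3]

x̄ = F·x = [4, 1]
P̄ = F·P·Fᵀ + Q = [34 19; 19 45]
S = H·P̄·Hᵀ + R = [326]
K = P̄·Hᵀ·S⁻¹ = [-23/326; -58/163]
x' − x̄ = [46/163, 232/163] = K·y
y = (KᵀK)⁻¹·Kᵀ·(x' − x̄) = [-4]
z = y + H·x̄ = [-4] + [1] = [-3]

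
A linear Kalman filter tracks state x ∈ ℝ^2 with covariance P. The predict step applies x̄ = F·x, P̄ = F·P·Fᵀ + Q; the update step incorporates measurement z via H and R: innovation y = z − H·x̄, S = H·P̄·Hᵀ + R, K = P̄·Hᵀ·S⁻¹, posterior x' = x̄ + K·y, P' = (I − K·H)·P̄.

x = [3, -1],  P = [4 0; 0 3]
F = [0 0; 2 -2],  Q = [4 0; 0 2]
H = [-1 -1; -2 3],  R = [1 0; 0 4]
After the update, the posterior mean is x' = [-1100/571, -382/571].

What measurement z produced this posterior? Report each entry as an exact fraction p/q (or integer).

x̄ = F·x = [0, 8]
P̄ = F·P·Fᵀ + Q = [4 0; 0 30]
S = H·P̄·Hᵀ + R = [35 -82; -82 290]
K = P̄·Hᵀ·S⁻¹ = [-908/1713 -304/1713; -220/571 115/571]
x' − x̄ = [-1100/571, -4950/571] = K·y
y = (KᵀK)⁻¹·Kᵀ·(x' − x̄) = [11, -22]
z = y + H·x̄ = [11, -22] + [-8, 24] = [3, 2]

z = [3, 2]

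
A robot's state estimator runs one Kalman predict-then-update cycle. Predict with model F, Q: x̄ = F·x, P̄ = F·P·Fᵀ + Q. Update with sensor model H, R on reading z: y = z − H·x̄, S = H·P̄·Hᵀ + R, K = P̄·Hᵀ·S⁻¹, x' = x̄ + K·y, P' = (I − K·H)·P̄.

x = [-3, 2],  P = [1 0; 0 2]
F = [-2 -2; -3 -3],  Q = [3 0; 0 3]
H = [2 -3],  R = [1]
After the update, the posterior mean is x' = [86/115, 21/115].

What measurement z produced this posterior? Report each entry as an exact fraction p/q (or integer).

z = [1]

x̄ = F·x = [2, 3]
P̄ = F·P·Fᵀ + Q = [15 18; 18 30]
S = H·P̄·Hᵀ + R = [115]
K = P̄·Hᵀ·S⁻¹ = [-24/115; -54/115]
x' − x̄ = [-144/115, -324/115] = K·y
y = (KᵀK)⁻¹·Kᵀ·(x' − x̄) = [6]
z = y + H·x̄ = [6] + [-5] = [1]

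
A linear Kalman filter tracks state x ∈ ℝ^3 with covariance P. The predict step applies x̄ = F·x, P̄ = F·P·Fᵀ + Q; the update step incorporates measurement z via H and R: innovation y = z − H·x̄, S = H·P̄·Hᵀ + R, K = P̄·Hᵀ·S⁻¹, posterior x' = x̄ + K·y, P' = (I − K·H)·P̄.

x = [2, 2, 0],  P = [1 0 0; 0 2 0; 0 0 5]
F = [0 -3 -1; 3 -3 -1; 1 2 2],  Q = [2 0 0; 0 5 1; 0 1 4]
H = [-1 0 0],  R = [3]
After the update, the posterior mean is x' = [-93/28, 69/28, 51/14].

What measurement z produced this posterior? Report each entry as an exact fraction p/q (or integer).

z = [3]

x̄ = F·x = [-6, 0, 6]
P̄ = F·P·Fᵀ + Q = [25 23 -22; 23 37 -18; -22 -18 33]
S = H·P̄·Hᵀ + R = [28]
K = P̄·Hᵀ·S⁻¹ = [-25/28; -23/28; 11/14]
x' − x̄ = [75/28, 69/28, -33/14] = K·y
y = (KᵀK)⁻¹·Kᵀ·(x' − x̄) = [-3]
z = y + H·x̄ = [-3] + [6] = [3]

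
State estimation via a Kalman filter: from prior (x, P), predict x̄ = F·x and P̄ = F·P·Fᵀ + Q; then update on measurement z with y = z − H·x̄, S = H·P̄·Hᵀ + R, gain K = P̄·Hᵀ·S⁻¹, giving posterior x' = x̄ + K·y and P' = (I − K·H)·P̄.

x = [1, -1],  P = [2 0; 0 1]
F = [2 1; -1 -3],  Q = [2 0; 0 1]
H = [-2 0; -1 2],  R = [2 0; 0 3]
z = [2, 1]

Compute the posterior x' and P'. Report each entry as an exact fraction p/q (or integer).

x̄ = F·x = [1, 2]
P̄ = F·P·Fᵀ + Q = [11 -7; -7 12]
y = z − H·x̄ = [4, -2]
S = H·P̄·Hᵀ + R = [46 50; 50 90]
K = P̄·Hᵀ·S⁻¹ = [-73/164 -5/164; -29/164 363/820]
x' = x̄ + K·y = [-59/82, 167/410]
P' = (I − K·H)·P̄ = [73/164 29/164; 29/164 617/820]

x' = [-59/82, 167/410]
P' = [73/164 29/164; 29/164 617/820]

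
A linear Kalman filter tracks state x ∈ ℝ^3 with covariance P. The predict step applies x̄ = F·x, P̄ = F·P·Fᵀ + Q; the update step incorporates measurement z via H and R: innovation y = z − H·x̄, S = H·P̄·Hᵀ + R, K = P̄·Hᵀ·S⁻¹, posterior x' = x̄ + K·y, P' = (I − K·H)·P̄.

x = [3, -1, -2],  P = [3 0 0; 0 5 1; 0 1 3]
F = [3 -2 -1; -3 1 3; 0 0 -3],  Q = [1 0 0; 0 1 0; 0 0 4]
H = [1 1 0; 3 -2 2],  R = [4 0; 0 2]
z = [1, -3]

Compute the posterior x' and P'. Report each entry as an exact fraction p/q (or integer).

x' = [22221/34379, -1698/34379, -85164/34379]
P' = [101462/34379 -25734/34379 -172108/34379; -25734/34379 56466/34379 89048/34379; -172108/34379 89048/34379 349633/34379]

x̄ = F·x = [13, -16, 6]
P̄ = F·P·Fᵀ + Q = [55 -53 15; -53 66 -30; 15 -30 31]
y = z − H·x̄ = [4, -86]
S = H·P̄·Hᵀ + R = [19 -50; -50 1941]
K = P̄·Hᵀ·S⁻¹ = [18932/34379 5819/34379; 7683/34379 -6019/34379; -20765/34379 2423/34379]
x' = x̄ + K·y = [22221/34379, -1698/34379, -85164/34379]
P' = (I − K·H)·P̄ = [101462/34379 -25734/34379 -172108/34379; -25734/34379 56466/34379 89048/34379; -172108/34379 89048/34379 349633/34379]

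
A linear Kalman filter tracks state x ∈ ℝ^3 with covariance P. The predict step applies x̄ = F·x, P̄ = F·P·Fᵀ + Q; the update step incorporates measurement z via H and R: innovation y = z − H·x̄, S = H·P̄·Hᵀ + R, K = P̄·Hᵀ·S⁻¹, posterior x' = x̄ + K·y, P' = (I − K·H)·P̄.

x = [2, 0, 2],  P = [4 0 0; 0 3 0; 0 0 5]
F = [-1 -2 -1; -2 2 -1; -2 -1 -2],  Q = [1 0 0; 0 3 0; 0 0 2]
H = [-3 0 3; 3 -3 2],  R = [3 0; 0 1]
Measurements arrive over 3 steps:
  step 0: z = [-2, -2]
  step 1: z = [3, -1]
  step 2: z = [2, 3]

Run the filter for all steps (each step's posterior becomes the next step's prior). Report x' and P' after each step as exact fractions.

step 0: x' = [-17862/10705, -83678/32115, -77522/32115], P' = [36172/10705 60446/10705 37279/10705; 60446/10705 311249/32115 193856/32115; 37279/10705 193856/32115 125624/32115]
step 1: x' = [135745/737083, 14296103/11056245, 12958177/11056245], P' = [25397276/21375407 39545732/21375407 23249143/21375407; 39545732/21375407 997454696/320631105 201257913/106877035; 23249143/21375407 201257913/106877035 413141906/320631105]
step 2: x' = [1071113712475/1584428592464, 439162969775/792214296232, 4133825646083/3168857184928], P' = [928827522565/792214296232 722949018709/396107148116 1698763108261/1584428592464; 722949018709/396107148116 1824890280685/594160722174 1472326463489/792214296232; 1698763108261/1584428592464 1472326463489/792214296232 4034713900045/3168857184928]

step 0: x̄ = F·x = [-4, -6, -8]
step 0: P̄ = F·P·Fᵀ + Q = [22 1 24; 1 36 20; 24 20 41]
step 0: y = z − H·x̄ = [10, 8]
step 0: S = H·P̄·Hᵀ + R = [138 -51; -51 717]
step 0: K = P̄·Hᵀ·S⁻¹ = [1107/10705 1736/10705; 12518/32115 -2021/32115; 13787/32115 5191/32115]
step 0: x' = x̄ + K·y = [-17862/10705, -83678/32115, -77522/32115]
step 0: P' = (I − K·H)·P̄ = [36172/10705 60446/10705 37279/10705; 60446/10705 311249/32115 193856/32115; 37279/10705 193856/32115 125624/32115]
step 1: x̄ = F·x = [99488/10705, 17338/32115, 115298/10705]
step 1: P̄ = F·P·Fᵀ + Q = [1078567/10705 -68051/10705 1138032/10705; -68051/10705 122249/32115 -70136/10705; 1138032/10705 -70136/10705 1235837/10705]
step 1: y = z − H·x̄ = [-3063/2141, -522427/10705]
step 1: S = H·P̄·Hᵀ + R = [75435/2141 228156/2141; 228156/2141 30750837/10705]
step 1: K = P̄·Hᵀ·S⁻¹ = [-2148133/21375407 4052918/21375407; 3529253/106877035 -350578/21375407; 64404761/320631105 12234806/64126221]
step 1: x' = x̄ + K·y = [135745/737083, 14296103/11056245, 12958177/11056245]
step 1: P' = (I − K·H)·P̄ = [25397276/21375407 39545732/21375407 23249143/21375407; 39545732/21375407 997454696/320631105 201257913/106877035; 23249143/21375407 201257913/106877035 413141906/320631105]
step 2: x̄ = F·x = [-43586558/11056245, 3853893/3685415, -44284807/11056245]
step 2: P̄ = F·P·Fᵀ + Q = [10589864101/320631105 -6691669/3685415 10962858659/320631105; -6691669/3685415 38726081/11056245 -6322521/3685415; 10962858659/320631105 -6322521/3685415 12392857126/320631105]
step 2: y = z − H·x̄ = [8069079/3685415, 57436612/2211249]
step 2: S = H·P̄·Hᵀ + R = [3491642832/106877035 776526596/21375407; 776526596/21375407 60788502629/64126221]
step 2: K = P̄·Hᵀ·S⁻¹ = [-158891936869/1584428592464 73775781851/396107148116; 26428426071/792214296232 -4303520877/198053574058; 637187683523/3168857184928 148522221947/792214296232]
step 2: x' = x̄ + K·y = [1071113712475/1584428592464, 439162969775/792214296232, 4133825646083/3168857184928]
step 2: P' = (I − K·H)·P̄ = [928827522565/792214296232 722949018709/396107148116 1698763108261/1584428592464; 722949018709/396107148116 1824890280685/594160722174 1472326463489/792214296232; 1698763108261/1584428592464 1472326463489/792214296232 4034713900045/3168857184928]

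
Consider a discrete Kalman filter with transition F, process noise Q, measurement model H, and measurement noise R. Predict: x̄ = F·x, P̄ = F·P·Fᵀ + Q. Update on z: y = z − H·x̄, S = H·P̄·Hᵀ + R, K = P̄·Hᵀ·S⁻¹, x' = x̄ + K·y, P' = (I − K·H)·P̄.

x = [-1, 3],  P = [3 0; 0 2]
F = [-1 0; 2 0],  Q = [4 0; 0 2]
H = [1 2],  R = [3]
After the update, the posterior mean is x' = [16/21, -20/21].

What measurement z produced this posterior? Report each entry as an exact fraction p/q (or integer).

x̄ = F·x = [1, -2]
P̄ = F·P·Fᵀ + Q = [7 -6; -6 14]
S = H·P̄·Hᵀ + R = [42]
K = P̄·Hᵀ·S⁻¹ = [-5/42; 11/21]
x' − x̄ = [-5/21, 22/21] = K·y
y = (KᵀK)⁻¹·Kᵀ·(x' − x̄) = [2]
z = y + H·x̄ = [2] + [-3] = [-1]

z = [-1]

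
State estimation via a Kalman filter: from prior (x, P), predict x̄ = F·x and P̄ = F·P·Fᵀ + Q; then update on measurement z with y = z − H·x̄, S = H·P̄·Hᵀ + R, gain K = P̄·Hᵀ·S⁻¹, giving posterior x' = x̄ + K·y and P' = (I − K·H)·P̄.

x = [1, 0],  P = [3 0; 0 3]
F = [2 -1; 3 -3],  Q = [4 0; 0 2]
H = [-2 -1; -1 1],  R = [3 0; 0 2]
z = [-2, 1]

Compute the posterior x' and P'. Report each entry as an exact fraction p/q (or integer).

x' = [1453/3564, 4567/3564]
P' = [1789/3564 -173/3564; -173/3564 4021/3564]

x̄ = F·x = [2, 3]
P̄ = F·P·Fᵀ + Q = [19 27; 27 56]
y = z − H·x̄ = [5, 0]
S = H·P̄·Hᵀ + R = [243 -45; -45 23]
K = P̄·Hᵀ·S⁻¹ = [-1135/3564 -109/396; -1225/3564 233/396]
x' = x̄ + K·y = [1453/3564, 4567/3564]
P' = (I − K·H)·P̄ = [1789/3564 -173/3564; -173/3564 4021/3564]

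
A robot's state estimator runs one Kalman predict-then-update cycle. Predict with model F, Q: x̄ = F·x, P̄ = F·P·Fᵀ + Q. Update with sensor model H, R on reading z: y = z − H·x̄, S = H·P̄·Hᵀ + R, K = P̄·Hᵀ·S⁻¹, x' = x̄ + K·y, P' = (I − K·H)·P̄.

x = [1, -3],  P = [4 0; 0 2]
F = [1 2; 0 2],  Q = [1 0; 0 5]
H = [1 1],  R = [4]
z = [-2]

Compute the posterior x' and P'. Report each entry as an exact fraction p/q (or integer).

x̄ = F·x = [-5, -6]
P̄ = F·P·Fᵀ + Q = [13 8; 8 13]
y = z − H·x̄ = [9]
S = H·P̄·Hᵀ + R = [46]
K = P̄·Hᵀ·S⁻¹ = [21/46; 21/46]
x' = x̄ + K·y = [-41/46, -87/46]
P' = (I − K·H)·P̄ = [157/46 -73/46; -73/46 157/46]

x' = [-41/46, -87/46]
P' = [157/46 -73/46; -73/46 157/46]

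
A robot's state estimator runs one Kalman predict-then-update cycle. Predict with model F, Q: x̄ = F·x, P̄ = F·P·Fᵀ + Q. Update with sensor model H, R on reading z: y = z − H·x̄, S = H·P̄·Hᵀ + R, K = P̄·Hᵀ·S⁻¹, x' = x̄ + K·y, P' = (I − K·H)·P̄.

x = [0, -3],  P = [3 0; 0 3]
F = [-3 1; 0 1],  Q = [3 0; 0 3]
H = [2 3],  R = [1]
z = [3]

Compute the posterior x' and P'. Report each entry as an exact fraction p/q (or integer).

x̄ = F·x = [-3, -3]
P̄ = F·P·Fᵀ + Q = [33 3; 3 6]
y = z − H·x̄ = [18]
S = H·P̄·Hᵀ + R = [223]
K = P̄·Hᵀ·S⁻¹ = [75/223; 24/223]
x' = x̄ + K·y = [681/223, -237/223]
P' = (I − K·H)·P̄ = [1734/223 -1131/223; -1131/223 762/223]

x' = [681/223, -237/223]
P' = [1734/223 -1131/223; -1131/223 762/223]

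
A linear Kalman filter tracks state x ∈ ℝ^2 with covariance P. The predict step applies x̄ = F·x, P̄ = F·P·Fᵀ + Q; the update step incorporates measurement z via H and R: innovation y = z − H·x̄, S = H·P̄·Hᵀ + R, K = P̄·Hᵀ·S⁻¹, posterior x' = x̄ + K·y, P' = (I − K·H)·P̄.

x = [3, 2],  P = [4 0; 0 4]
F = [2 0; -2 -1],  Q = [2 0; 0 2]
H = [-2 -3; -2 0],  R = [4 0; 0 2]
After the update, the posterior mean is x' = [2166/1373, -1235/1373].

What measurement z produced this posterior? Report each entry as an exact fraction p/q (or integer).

x̄ = F·x = [6, -8]
P̄ = F·P·Fᵀ + Q = [18 -16; -16 22]
S = H·P̄·Hᵀ + R = [82 -24; -24 74]
K = P̄·Hᵀ·S⁻¹ = [6/1373 -666/1373; -437/1373 452/1373]
x' − x̄ = [-6072/1373, 9749/1373] = K·y
y = (KᵀK)⁻¹·Kᵀ·(x' − x̄) = [-13, 9]
z = y + H·x̄ = [-13, 9] + [12, -12] = [-1, -3]

z = [-1, -3]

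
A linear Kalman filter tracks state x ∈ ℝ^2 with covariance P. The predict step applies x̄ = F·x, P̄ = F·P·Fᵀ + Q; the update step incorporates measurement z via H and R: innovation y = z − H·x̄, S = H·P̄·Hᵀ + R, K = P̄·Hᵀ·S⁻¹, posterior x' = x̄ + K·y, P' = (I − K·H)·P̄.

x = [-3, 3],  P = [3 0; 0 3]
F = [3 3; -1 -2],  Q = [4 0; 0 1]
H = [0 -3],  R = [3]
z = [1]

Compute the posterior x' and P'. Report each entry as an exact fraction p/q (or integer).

x̄ = F·x = [0, -3]
P̄ = F·P·Fᵀ + Q = [58 -27; -27 16]
y = z − H·x̄ = [-8]
S = H·P̄·Hᵀ + R = [147]
K = P̄·Hᵀ·S⁻¹ = [27/49; -16/49]
x' = x̄ + K·y = [-216/49, -19/49]
P' = (I − K·H)·P̄ = [655/49 -27/49; -27/49 16/49]

x' = [-216/49, -19/49]
P' = [655/49 -27/49; -27/49 16/49]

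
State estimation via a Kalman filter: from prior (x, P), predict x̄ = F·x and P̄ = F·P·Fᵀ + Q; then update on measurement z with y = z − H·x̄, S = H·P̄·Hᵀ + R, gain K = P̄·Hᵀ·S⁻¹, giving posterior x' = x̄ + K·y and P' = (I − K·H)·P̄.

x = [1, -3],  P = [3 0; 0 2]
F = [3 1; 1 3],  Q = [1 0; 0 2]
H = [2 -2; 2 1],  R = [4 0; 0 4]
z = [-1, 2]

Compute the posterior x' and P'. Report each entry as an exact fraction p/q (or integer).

x̄ = F·x = [0, -8]
P̄ = F·P·Fᵀ + Q = [30 15; 15 23]
y = z − H·x̄ = [-17, 10]
S = H·P̄·Hᵀ + R = [96 44; 44 207]
K = P̄·Hᵀ·S⁻¹ = [1455/8968 735/2242; -1411/4484 362/1121]
x' = x̄ + K·y = [4665/8968, 2595/4484]
P' = (I − K·H)·P̄ = [2445/4484 495/2242; 495/2242 953/1121]

x' = [4665/8968, 2595/4484]
P' = [2445/4484 495/2242; 495/2242 953/1121]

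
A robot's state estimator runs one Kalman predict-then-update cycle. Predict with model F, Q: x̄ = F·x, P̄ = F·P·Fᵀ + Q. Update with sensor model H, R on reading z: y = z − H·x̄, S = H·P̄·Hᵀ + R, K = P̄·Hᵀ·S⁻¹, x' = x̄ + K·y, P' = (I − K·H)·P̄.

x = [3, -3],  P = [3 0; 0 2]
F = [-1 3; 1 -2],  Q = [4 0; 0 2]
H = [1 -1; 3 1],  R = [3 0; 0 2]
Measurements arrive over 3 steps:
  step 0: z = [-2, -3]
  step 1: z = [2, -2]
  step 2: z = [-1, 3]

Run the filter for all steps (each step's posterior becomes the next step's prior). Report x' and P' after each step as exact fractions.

step 0: x' = [-1596/1093, 1553/1093], P' = [325/1093 -395/1093; -395/1093 1489/1093]
step 1: x' = [75497/1655969, -3050447/1655969], P' = [486208/1655969 -576164/1655969; -576164/1655969 2168002/1655969]
step 2: x' = [557587792/1214992319, 1550575491/1214992319], P' = [356351608/1214992319 -421685210/1214992319; -421685210/1214992319 1587787660/1214992319]

step 0: x̄ = F·x = [-12, 9]
step 0: P̄ = F·P·Fᵀ + Q = [25 -15; -15 13]
step 0: y = z − H·x̄ = [19, 24]
step 0: S = H·P̄·Hᵀ + R = [71 92; 92 150]
step 0: K = P̄·Hᵀ·S⁻¹ = [240/1093 290/1093; -628/1093 152/1093]
step 0: x' = x̄ + K·y = [-1596/1093, 1553/1093]
step 0: P' = (I − K·H)·P̄ = [325/1093 -395/1093; -395/1093 1489/1093]
step 1: x̄ = F·x = [6255/1093, -4702/1093]
step 1: P̄ = F·P·Fᵀ + Q = [20468/1093 -11234/1093; -11234/1093 10047/1093]
step 1: y = z − H·x̄ = [-8771/1093, -16249/1093]
step 1: S = H·P̄·Hᵀ + R = [56262/1093 73825/1093; 73825/1093 129041/1093]
step 1: K = P̄·Hᵀ·S⁻¹ = [354124/1655969 441230/1655969; -914722/1655969 219755/1655969]
step 1: x' = x̄ + K·y = [75497/1655969, -3050447/1655969]
step 1: P' = (I − K·H)·P̄ = [486208/1655969 -576164/1655969; -576164/1655969 2168002/1655969]
step 2: x̄ = F·x = [-9226838/1655969, 6176391/1655969]
step 2: P̄ = F·P·Fᵀ + Q = [30079086/1655969 -16375040/1655969; -16375040/1655969 14774810/1655969]
step 2: y = z − H·x̄ = [13747260/1655969, 26472030/1655969]
step 2: S = H·P̄·Hᵀ + R = [82571883/1655969 108212528/1655969; 108212528/1655969 190548282/1655969]
step 2: K = P̄·Hᵀ·S⁻¹ = [259345606/1214992319 323684807/1214992319; -669824290/1214992319 161366015/1214992319]
step 2: x' = x̄ + K·y = [557587792/1214992319, 1550575491/1214992319]
step 2: P' = (I − K·H)·P̄ = [356351608/1214992319 -421685210/1214992319; -421685210/1214992319 1587787660/1214992319]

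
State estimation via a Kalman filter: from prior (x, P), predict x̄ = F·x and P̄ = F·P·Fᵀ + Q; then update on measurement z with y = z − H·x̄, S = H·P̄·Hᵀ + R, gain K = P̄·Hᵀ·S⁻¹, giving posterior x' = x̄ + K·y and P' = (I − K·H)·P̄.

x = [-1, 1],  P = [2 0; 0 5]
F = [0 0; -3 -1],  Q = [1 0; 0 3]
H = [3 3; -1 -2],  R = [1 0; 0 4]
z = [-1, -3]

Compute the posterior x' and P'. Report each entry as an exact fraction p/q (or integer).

x̄ = F·x = [0, 2]
P̄ = F·P·Fᵀ + Q = [1 0; 0 26]
y = z − H·x̄ = [-7, 1]
S = H·P̄·Hᵀ + R = [244 -159; -159 109]
K = P̄·Hᵀ·S⁻¹ = [168/1315 233/1315; 234/1315 -286/1315]
x' = x̄ + K·y = [-943/1315, 706/1315]
P' = (I − K·H)·P̄ = [1044/1315 -988/1315; -988/1315 1066/1315]

x' = [-943/1315, 706/1315]
P' = [1044/1315 -988/1315; -988/1315 1066/1315]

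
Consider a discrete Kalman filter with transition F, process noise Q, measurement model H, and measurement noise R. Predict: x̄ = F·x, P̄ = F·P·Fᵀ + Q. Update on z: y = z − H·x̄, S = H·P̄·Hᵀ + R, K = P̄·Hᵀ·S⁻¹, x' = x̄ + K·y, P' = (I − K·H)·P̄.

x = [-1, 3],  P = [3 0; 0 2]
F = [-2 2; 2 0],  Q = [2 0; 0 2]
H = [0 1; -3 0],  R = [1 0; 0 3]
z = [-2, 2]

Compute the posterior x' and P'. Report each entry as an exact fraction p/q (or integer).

x' = [-84/191, -278/191]
P' = [62/191 -4/191; -4/191 506/573]

x̄ = F·x = [8, -2]
P̄ = F·P·Fᵀ + Q = [22 -12; -12 14]
y = z − H·x̄ = [0, 26]
S = H·P̄·Hᵀ + R = [15 36; 36 201]
K = P̄·Hᵀ·S⁻¹ = [-4/191 -62/191; 506/573 4/191]
x' = x̄ + K·y = [-84/191, -278/191]
P' = (I − K·H)·P̄ = [62/191 -4/191; -4/191 506/573]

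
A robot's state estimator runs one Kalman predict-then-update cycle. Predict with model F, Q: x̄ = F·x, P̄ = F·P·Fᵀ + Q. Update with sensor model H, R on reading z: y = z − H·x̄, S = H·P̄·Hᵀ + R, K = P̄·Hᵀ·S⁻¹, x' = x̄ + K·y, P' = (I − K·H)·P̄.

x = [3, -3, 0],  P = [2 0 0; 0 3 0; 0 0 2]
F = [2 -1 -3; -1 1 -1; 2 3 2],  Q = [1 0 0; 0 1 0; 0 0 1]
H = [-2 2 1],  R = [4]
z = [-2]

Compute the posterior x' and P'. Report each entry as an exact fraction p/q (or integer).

x' = [17/88, -995/264, 60/11]
P' = [765/88 387/88 82/11; 387/88 1751/264 -46/11; 82/11 -46/11 268/11]

x̄ = F·x = [9, -6, -3]
P̄ = F·P·Fᵀ + Q = [30 -1 -13; -1 8 1; -13 1 44]
y = z − H·x̄ = [31]
S = H·P̄·Hᵀ + R = [264]
K = P̄·Hᵀ·S⁻¹ = [-25/88; 19/264; 3/11]
x' = x̄ + K·y = [17/88, -995/264, 60/11]
P' = (I − K·H)·P̄ = [765/88 387/88 82/11; 387/88 1751/264 -46/11; 82/11 -46/11 268/11]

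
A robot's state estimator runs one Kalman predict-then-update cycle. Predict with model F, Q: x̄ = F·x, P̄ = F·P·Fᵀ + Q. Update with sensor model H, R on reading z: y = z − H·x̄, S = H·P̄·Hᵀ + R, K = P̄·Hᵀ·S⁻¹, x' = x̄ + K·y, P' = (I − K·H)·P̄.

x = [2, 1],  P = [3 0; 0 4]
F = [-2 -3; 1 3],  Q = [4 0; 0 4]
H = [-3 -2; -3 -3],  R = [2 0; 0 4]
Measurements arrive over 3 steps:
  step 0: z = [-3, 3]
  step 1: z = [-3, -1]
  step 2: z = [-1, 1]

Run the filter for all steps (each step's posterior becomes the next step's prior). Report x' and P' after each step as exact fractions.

step 0: x̄ = F·x = [-7, 5]
step 0: P̄ = F·P·Fᵀ + Q = [52 -42; -42 43]
step 0: y = z − H·x̄ = [-14, -3]
step 0: S = H·P̄·Hᵀ + R = [138 96; 96 103]
step 0: K = P̄·Hᵀ·S⁻¹ = [-108/119 66/119; 2204/2499 -709/833]
step 0: x' = x̄ + K·y = [481/119, -11980/2499]
step 0: P' = (I − K·H)·P̄ = [56/17 -480/119; -480/119 12916/2499]
step 1: x̄ = F·x = [5246/833, -8613/833]
step 1: P̄ = F·P·Fᵀ + Q = [12736/833 -13996/833; -13996/833 24664/833]
step 1: y = z − H·x̄ = [-3987/833, -1562/119]
step 1: S = H·P̄·Hᵀ + R = [46994/833 7524/119; 7524/119 1796/17]
step 1: K = P̄·Hᵀ·S⁻¹ = [-164786/204343 107397/204343; 156008/204343 -167679/204343]
step 1: x' = x̄ + K·y = [665914/204343, -658593/204343]
step 1: P' = (I − K·H)·P̄ = [615964/204343 -759160/204343; -759160/204343 982732/204343]
step 2: x̄ = F·x = [643951/204343, -1309865/204343]
step 2: P̄ = F·P·Fᵀ + Q = [3015896/204343 -3244076/204343; -3244076/204343 5722964/204343]
step 2: y = z − H·x̄ = [-892220/204343, -1793399/204343]
step 2: S = H·P̄·Hᵀ + R = [11514694/204343 12819708/204343; 12819708/204343 21073744/204343]
step 2: K = P̄·Hᵀ·S⁻¹ = [-19181783/23952619 24893667/47905238; 18113474/23952619 -19471482/23952619]
step 2: x' = x̄ + K·y = [99994075/47905238, -61738179/23952619]
step 2: P' = (I − K·H)·P̄ = [71555122/23952619 -88150900/23952619; -88150900/23952619 114112876/23952619]

step 0: x' = [481/119, -11980/2499], P' = [56/17 -480/119; -480/119 12916/2499]
step 1: x' = [665914/204343, -658593/204343], P' = [615964/204343 -759160/204343; -759160/204343 982732/204343]
step 2: x' = [99994075/47905238, -61738179/23952619], P' = [71555122/23952619 -88150900/23952619; -88150900/23952619 114112876/23952619]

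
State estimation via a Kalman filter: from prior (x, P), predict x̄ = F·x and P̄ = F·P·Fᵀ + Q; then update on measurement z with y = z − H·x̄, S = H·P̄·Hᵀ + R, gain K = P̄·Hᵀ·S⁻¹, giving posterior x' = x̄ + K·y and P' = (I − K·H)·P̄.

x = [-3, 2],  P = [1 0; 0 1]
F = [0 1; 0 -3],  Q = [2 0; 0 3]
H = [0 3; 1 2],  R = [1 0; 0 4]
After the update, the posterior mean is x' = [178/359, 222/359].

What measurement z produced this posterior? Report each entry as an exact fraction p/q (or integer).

x̄ = F·x = [2, -6]
P̄ = F·P·Fᵀ + Q = [3 -3; -3 12]
S = H·P̄·Hᵀ + R = [109 63; 63 43]
K = P̄·Hᵀ·S⁻¹ = [-99/359 120/359; 225/718 21/718]
x' − x̄ = [-540/359, 2376/359] = K·y
y = (KᵀK)⁻¹·Kᵀ·(x' − x̄) = [20, 12]
z = y + H·x̄ = [20, 12] + [-18, -10] = [2, 2]

z = [2, 2]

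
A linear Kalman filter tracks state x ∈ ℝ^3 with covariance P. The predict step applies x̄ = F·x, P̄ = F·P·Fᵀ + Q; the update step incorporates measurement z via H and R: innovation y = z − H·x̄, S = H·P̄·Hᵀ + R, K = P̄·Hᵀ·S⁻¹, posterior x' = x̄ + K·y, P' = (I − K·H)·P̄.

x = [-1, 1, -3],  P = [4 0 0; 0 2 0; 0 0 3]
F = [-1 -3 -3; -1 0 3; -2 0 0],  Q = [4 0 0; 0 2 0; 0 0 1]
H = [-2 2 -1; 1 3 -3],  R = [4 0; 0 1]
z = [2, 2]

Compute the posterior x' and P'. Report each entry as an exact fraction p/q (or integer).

x' = [-27261/54317, 7724/54317, -35300/54317]
P' = [144401/54317 254549/54317 299176/54317; 254549/54317 621629/54317 704000/54317; 299176/54317 704000/54317 806052/54317]

x̄ = F·x = [7, -8, 2]
P̄ = F·P·Fᵀ + Q = [53 -23 8; -23 33 8; 8 8 17]
y = z − H·x̄ = [34, 25]
S = H·P̄·Hᵀ + R = [549 203; 203 174]
K = P̄·Hᵀ·S⁻¹ = [-680/1873 10520/54317; 260/1873 7436/54317; 31/1873 -6980/54317]
x' = x̄ + K·y = [-27261/54317, 7724/54317, -35300/54317]
P' = (I − K·H)·P̄ = [144401/54317 254549/54317 299176/54317; 254549/54317 621629/54317 704000/54317; 299176/54317 704000/54317 806052/54317]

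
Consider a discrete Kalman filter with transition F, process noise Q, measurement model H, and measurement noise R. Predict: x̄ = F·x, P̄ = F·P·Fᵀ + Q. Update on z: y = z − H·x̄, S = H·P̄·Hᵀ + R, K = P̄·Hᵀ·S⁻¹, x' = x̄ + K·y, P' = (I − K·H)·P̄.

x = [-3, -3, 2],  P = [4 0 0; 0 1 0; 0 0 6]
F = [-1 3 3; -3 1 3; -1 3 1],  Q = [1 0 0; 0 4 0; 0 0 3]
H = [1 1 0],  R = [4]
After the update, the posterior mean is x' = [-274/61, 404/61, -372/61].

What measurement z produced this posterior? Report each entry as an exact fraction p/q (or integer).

x̄ = F·x = [0, 12, -4]
P̄ = F·P·Fᵀ + Q = [68 69 31; 69 95 33; 31 33 22]
S = H·P̄·Hᵀ + R = [305]
K = P̄·Hᵀ·S⁻¹ = [137/305; 164/305; 64/305]
x' − x̄ = [-274/61, -328/61, -128/61] = K·y
y = (KᵀK)⁻¹·Kᵀ·(x' − x̄) = [-10]
z = y + H·x̄ = [-10] + [12] = [2]

z = [2]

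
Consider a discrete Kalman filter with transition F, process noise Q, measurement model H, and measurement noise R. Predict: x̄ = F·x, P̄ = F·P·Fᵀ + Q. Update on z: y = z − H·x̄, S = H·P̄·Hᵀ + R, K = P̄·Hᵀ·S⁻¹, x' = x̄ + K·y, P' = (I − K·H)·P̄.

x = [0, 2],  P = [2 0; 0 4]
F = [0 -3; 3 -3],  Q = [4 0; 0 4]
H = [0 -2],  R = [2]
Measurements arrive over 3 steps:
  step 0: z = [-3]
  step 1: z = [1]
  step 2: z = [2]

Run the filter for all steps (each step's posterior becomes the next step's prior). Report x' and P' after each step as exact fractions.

step 0: x' = [-18/13, 56/39], P' = [232/13 4/13; 4/13 58/117]
step 1: x' = [-18022/4265, -2236/4265], P' = [36014/4265 22/4265; 22/4265 2126/4265]
step 2: x' = [169060/80457, -767206/724113], P' = [221366/26819 2104/80457; 2104/80457 359924/724113]

step 0: x̄ = F·x = [-6, -6]
step 0: P̄ = F·P·Fᵀ + Q = [40 36; 36 58]
step 0: y = z − H·x̄ = [-15]
step 0: S = H·P̄·Hᵀ + R = [234]
step 0: K = P̄·Hᵀ·S⁻¹ = [-4/13; -58/117]
step 0: x' = x̄ + K·y = [-18/13, 56/39]
step 0: P' = (I − K·H)·P̄ = [232/13 4/13; 4/13 58/117]
step 1: x̄ = F·x = [-56/13, -110/13]
step 1: P̄ = F·P·Fᵀ + Q = [110/13 22/13; 22/13 2126/13]
step 1: y = z − H·x̄ = [-207/13]
step 1: S = H·P̄·Hᵀ + R = [8530/13]
step 1: K = P̄·Hᵀ·S⁻¹ = [-22/4265; -2126/4265]
step 1: x' = x̄ + K·y = [-18022/4265, -2236/4265]
step 1: P' = (I − K·H)·P̄ = [36014/4265 22/4265; 22/4265 2126/4265]
step 2: x̄ = F·x = [6708/4265, -47358/4265]
step 2: P̄ = F·P·Fᵀ + Q = [36194/4265 18936/4265; 18936/4265 359924/4265]
step 2: y = z − H·x̄ = [-86186/4265]
step 2: S = H·P̄·Hᵀ + R = [1448226/4265]
step 2: K = P̄·Hᵀ·S⁻¹ = [-2104/80457; -359924/724113]
step 2: x' = x̄ + K·y = [169060/80457, -767206/724113]
step 2: P' = (I − K·H)·P̄ = [221366/26819 2104/80457; 2104/80457 359924/724113]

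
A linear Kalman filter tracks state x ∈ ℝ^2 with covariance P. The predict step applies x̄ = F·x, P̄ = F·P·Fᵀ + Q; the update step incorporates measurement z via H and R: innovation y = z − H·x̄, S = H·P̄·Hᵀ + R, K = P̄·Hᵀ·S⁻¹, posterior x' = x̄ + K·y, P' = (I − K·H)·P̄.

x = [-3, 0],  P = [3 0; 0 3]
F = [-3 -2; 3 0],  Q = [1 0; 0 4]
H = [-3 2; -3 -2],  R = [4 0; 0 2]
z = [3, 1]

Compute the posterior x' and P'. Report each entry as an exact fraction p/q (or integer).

x' = [-6003/9481, 3863/9481]
P' = [1573/9481 -1587/18962; -1587/18962 13921/37924]

x̄ = F·x = [9, -9]
P̄ = F·P·Fᵀ + Q = [40 -27; -27 31]
y = z − H·x̄ = [48, 10]
S = H·P̄·Hᵀ + R = [812 236; 236 162]
K = P̄·Hᵀ·S⁻¹ = [-3153/18962 -1566/9481; 9341/37924 -2290/9481]
x' = x̄ + K·y = [-6003/9481, 3863/9481]
P' = (I − K·H)·P̄ = [1573/9481 -1587/18962; -1587/18962 13921/37924]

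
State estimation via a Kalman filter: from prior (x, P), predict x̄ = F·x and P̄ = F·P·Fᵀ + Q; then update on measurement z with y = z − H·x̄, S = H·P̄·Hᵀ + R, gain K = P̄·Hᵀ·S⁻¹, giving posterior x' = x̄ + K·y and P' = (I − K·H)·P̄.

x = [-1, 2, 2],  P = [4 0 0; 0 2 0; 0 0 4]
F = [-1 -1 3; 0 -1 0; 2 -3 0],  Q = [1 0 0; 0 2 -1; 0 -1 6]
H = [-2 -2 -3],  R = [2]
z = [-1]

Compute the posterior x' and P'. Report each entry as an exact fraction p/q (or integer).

x̄ = F·x = [5, -2, -8]
P̄ = F·P·Fᵀ + Q = [43 2 -2; 2 4 5; -2 5 40]
y = z − H·x̄ = [-19]
S = H·P̄·Hᵀ + R = [602]
K = P̄·Hᵀ·S⁻¹ = [-6/43; -27/602; -9/43]
x' = x̄ + K·y = [329/43, -691/602, -173/43]
P' = (I − K·H)·P̄ = [1345/43 -76/43 -842/43; -76/43 1679/602 -28/43; -842/43 -28/43 586/43]

x' = [329/43, -691/602, -173/43]
P' = [1345/43 -76/43 -842/43; -76/43 1679/602 -28/43; -842/43 -28/43 586/43]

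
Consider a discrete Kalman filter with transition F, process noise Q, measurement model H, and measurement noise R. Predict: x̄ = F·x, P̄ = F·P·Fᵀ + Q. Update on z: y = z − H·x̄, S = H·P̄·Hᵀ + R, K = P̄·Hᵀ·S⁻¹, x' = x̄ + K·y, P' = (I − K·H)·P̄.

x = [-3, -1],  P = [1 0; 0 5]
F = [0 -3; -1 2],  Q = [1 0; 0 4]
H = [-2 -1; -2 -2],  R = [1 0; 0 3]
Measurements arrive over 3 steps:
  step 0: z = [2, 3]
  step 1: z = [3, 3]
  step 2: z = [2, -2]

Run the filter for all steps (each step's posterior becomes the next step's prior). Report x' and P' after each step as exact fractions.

step 0: x̄ = F·x = [3, 1]
step 0: P̄ = F·P·Fᵀ + Q = [46 -30; -30 25]
step 0: y = z − H·x̄ = [9, 11]
step 0: S = H·P̄·Hᵀ + R = [90 54; 54 47]
step 0: K = P̄·Hᵀ·S⁻¹ = [-593/657 26/73; 1105/1314 -55/73]
step 0: x' = x̄ + K·y = [-88/73, 41/146]
step 0: P' = (I − K·H)·P̄ = [944/657 -1295/657; -1295/657 4075/1314]
step 1: x̄ = F·x = [-123/146, 129/73]
step 1: P̄ = F·P·Fᵀ + Q = [4221/146 -1790/73; -1790/73 1878/73]
step 1: y = z − H·x̄ = [225/73, 354/73]
step 1: S = H·P̄·Hᵀ + R = [3233/73 1458/73; 1458/73 1853/73]
step 1: K = P̄·Hᵀ·S⁻¹ = [-9781/10589 4033/10589; 46718/52945 -41788/52945]
step 1: x' = x̄ + K·y = [-39021/21178, 34911/52945]
step 1: P' = (I − K·H)·P̄ = [31661/21178 -21880/10589; -21880/10589 172082/52945]
step 2: x̄ = F·x = [-104733/52945, 334749/105890]
step 2: P̄ = F·P·Fᵀ + Q = [1601683/52945 -1360692/52945; -1360692/52945 2833721/105890]
step 2: y = z − H·x̄ = [127597/105890, 19393/52945]
step 2: S = H·P̄·Hᵀ + R = [4867539/105890 1076301/52945; 1076301/52945 1347473/52945]
step 2: K = P̄·Hᵀ·S⁻¹ = [-74197592/80121441 10202270/26707147; 999559/1128471 -297494/376157]
step 2: x' = x̄ + K·y = [-236688943/80121441, 4444985/1128471]
step 2: P' = (I − K·H)·P̄ = [120107807/80121441 -2338282/1128471; -2338282/1128471 3677005/1128471]

step 0: x' = [-88/73, 41/146], P' = [944/657 -1295/657; -1295/657 4075/1314]
step 1: x' = [-39021/21178, 34911/52945], P' = [31661/21178 -21880/10589; -21880/10589 172082/52945]
step 2: x' = [-236688943/80121441, 4444985/1128471], P' = [120107807/80121441 -2338282/1128471; -2338282/1128471 3677005/1128471]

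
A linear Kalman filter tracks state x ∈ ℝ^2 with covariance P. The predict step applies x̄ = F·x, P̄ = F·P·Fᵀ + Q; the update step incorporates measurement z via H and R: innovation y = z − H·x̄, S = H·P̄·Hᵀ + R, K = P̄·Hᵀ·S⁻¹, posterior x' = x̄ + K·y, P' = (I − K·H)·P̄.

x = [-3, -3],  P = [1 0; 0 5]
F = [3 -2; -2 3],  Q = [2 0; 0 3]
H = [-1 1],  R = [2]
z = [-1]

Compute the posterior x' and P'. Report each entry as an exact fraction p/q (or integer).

x̄ = F·x = [-3, -3]
P̄ = F·P·Fᵀ + Q = [31 -36; -36 52]
y = z − H·x̄ = [-1]
S = H·P̄·Hᵀ + R = [157]
K = P̄·Hᵀ·S⁻¹ = [-67/157; 88/157]
x' = x̄ + K·y = [-404/157, -559/157]
P' = (I − K·H)·P̄ = [378/157 244/157; 244/157 420/157]

x' = [-404/157, -559/157]
P' = [378/157 244/157; 244/157 420/157]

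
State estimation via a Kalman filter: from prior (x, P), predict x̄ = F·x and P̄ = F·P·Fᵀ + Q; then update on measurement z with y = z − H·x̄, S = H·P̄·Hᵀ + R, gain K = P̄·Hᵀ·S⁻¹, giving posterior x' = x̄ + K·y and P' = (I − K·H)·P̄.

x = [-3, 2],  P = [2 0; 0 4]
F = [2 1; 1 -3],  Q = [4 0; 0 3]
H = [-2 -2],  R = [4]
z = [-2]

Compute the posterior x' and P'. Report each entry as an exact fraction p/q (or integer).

x̄ = F·x = [-4, -9]
P̄ = F·P·Fᵀ + Q = [16 -8; -8 41]
y = z − H·x̄ = [-28]
S = H·P̄·Hᵀ + R = [168]
K = P̄·Hᵀ·S⁻¹ = [-2/21; -11/28]
x' = x̄ + K·y = [-4/3, 2]
P' = (I − K·H)·P̄ = [304/21 -100/7; -100/7 211/14]

x' = [-4/3, 2]
P' = [304/21 -100/7; -100/7 211/14]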